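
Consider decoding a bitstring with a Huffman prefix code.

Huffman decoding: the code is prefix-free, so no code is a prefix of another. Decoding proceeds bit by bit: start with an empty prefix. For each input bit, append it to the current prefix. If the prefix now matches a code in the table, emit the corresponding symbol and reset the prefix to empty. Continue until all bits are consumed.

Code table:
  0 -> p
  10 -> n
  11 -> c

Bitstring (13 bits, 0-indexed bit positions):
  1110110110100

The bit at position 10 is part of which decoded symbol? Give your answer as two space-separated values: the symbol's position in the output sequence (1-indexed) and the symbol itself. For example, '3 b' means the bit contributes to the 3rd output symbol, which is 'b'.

Answer: 7 n

Derivation:
Bit 0: prefix='1' (no match yet)
Bit 1: prefix='11' -> emit 'c', reset
Bit 2: prefix='1' (no match yet)
Bit 3: prefix='10' -> emit 'n', reset
Bit 4: prefix='1' (no match yet)
Bit 5: prefix='11' -> emit 'c', reset
Bit 6: prefix='0' -> emit 'p', reset
Bit 7: prefix='1' (no match yet)
Bit 8: prefix='11' -> emit 'c', reset
Bit 9: prefix='0' -> emit 'p', reset
Bit 10: prefix='1' (no match yet)
Bit 11: prefix='10' -> emit 'n', reset
Bit 12: prefix='0' -> emit 'p', reset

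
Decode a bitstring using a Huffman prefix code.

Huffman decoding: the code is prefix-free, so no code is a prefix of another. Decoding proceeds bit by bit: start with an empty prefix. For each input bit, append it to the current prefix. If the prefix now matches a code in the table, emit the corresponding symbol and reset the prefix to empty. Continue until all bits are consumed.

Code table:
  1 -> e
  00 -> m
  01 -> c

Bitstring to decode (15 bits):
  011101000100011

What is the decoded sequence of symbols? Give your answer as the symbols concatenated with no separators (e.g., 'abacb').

Answer: ceecmcmce

Derivation:
Bit 0: prefix='0' (no match yet)
Bit 1: prefix='01' -> emit 'c', reset
Bit 2: prefix='1' -> emit 'e', reset
Bit 3: prefix='1' -> emit 'e', reset
Bit 4: prefix='0' (no match yet)
Bit 5: prefix='01' -> emit 'c', reset
Bit 6: prefix='0' (no match yet)
Bit 7: prefix='00' -> emit 'm', reset
Bit 8: prefix='0' (no match yet)
Bit 9: prefix='01' -> emit 'c', reset
Bit 10: prefix='0' (no match yet)
Bit 11: prefix='00' -> emit 'm', reset
Bit 12: prefix='0' (no match yet)
Bit 13: prefix='01' -> emit 'c', reset
Bit 14: prefix='1' -> emit 'e', reset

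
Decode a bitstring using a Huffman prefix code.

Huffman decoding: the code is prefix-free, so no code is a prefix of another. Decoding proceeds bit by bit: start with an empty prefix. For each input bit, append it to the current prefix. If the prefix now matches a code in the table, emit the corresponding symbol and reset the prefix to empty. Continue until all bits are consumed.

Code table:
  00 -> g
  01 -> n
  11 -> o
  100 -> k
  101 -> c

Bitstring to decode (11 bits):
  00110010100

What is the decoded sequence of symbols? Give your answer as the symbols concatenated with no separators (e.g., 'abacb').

Bit 0: prefix='0' (no match yet)
Bit 1: prefix='00' -> emit 'g', reset
Bit 2: prefix='1' (no match yet)
Bit 3: prefix='11' -> emit 'o', reset
Bit 4: prefix='0' (no match yet)
Bit 5: prefix='00' -> emit 'g', reset
Bit 6: prefix='1' (no match yet)
Bit 7: prefix='10' (no match yet)
Bit 8: prefix='101' -> emit 'c', reset
Bit 9: prefix='0' (no match yet)
Bit 10: prefix='00' -> emit 'g', reset

Answer: gogcg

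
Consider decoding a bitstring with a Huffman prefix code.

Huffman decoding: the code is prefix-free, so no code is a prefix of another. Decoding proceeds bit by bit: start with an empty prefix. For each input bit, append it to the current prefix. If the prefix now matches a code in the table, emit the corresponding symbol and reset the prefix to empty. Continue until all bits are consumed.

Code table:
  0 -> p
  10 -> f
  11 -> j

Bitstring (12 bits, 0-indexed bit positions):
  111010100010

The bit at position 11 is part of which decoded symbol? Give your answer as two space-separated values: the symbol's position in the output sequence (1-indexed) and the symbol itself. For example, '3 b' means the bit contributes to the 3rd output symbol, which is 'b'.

Answer: 7 f

Derivation:
Bit 0: prefix='1' (no match yet)
Bit 1: prefix='11' -> emit 'j', reset
Bit 2: prefix='1' (no match yet)
Bit 3: prefix='10' -> emit 'f', reset
Bit 4: prefix='1' (no match yet)
Bit 5: prefix='10' -> emit 'f', reset
Bit 6: prefix='1' (no match yet)
Bit 7: prefix='10' -> emit 'f', reset
Bit 8: prefix='0' -> emit 'p', reset
Bit 9: prefix='0' -> emit 'p', reset
Bit 10: prefix='1' (no match yet)
Bit 11: prefix='10' -> emit 'f', reset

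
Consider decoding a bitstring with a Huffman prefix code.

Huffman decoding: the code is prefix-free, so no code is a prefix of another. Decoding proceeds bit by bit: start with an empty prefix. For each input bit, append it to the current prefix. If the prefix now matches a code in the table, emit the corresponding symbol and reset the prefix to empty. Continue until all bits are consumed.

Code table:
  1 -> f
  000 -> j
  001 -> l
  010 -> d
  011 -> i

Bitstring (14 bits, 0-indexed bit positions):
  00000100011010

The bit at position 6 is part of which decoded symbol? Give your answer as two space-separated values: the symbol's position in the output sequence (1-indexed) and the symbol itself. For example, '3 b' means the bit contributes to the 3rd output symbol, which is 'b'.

Answer: 3 j

Derivation:
Bit 0: prefix='0' (no match yet)
Bit 1: prefix='00' (no match yet)
Bit 2: prefix='000' -> emit 'j', reset
Bit 3: prefix='0' (no match yet)
Bit 4: prefix='00' (no match yet)
Bit 5: prefix='001' -> emit 'l', reset
Bit 6: prefix='0' (no match yet)
Bit 7: prefix='00' (no match yet)
Bit 8: prefix='000' -> emit 'j', reset
Bit 9: prefix='1' -> emit 'f', reset
Bit 10: prefix='1' -> emit 'f', reset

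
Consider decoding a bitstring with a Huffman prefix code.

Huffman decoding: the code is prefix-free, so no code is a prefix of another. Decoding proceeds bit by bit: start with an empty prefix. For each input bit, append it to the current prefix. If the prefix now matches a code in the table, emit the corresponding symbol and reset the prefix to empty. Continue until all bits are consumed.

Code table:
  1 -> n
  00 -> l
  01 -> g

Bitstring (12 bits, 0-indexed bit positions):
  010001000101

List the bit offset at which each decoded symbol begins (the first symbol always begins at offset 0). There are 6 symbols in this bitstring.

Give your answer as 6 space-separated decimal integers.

Answer: 0 2 4 6 8 10

Derivation:
Bit 0: prefix='0' (no match yet)
Bit 1: prefix='01' -> emit 'g', reset
Bit 2: prefix='0' (no match yet)
Bit 3: prefix='00' -> emit 'l', reset
Bit 4: prefix='0' (no match yet)
Bit 5: prefix='01' -> emit 'g', reset
Bit 6: prefix='0' (no match yet)
Bit 7: prefix='00' -> emit 'l', reset
Bit 8: prefix='0' (no match yet)
Bit 9: prefix='01' -> emit 'g', reset
Bit 10: prefix='0' (no match yet)
Bit 11: prefix='01' -> emit 'g', reset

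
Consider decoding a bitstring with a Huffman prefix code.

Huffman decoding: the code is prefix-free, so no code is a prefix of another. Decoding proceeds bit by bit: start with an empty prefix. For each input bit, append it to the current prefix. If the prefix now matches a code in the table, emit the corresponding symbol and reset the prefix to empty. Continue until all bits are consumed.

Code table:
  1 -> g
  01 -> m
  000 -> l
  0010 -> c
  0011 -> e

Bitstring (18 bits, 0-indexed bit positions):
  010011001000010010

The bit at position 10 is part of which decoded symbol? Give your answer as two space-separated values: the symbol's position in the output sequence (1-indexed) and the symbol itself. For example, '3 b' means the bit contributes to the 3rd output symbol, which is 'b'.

Answer: 4 l

Derivation:
Bit 0: prefix='0' (no match yet)
Bit 1: prefix='01' -> emit 'm', reset
Bit 2: prefix='0' (no match yet)
Bit 3: prefix='00' (no match yet)
Bit 4: prefix='001' (no match yet)
Bit 5: prefix='0011' -> emit 'e', reset
Bit 6: prefix='0' (no match yet)
Bit 7: prefix='00' (no match yet)
Bit 8: prefix='001' (no match yet)
Bit 9: prefix='0010' -> emit 'c', reset
Bit 10: prefix='0' (no match yet)
Bit 11: prefix='00' (no match yet)
Bit 12: prefix='000' -> emit 'l', reset
Bit 13: prefix='1' -> emit 'g', reset
Bit 14: prefix='0' (no match yet)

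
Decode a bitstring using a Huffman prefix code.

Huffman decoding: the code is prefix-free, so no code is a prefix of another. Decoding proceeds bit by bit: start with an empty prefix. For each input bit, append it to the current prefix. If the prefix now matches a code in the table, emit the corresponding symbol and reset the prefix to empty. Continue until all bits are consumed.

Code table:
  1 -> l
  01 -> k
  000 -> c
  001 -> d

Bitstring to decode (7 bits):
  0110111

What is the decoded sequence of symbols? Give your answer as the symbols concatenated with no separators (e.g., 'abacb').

Answer: klkll

Derivation:
Bit 0: prefix='0' (no match yet)
Bit 1: prefix='01' -> emit 'k', reset
Bit 2: prefix='1' -> emit 'l', reset
Bit 3: prefix='0' (no match yet)
Bit 4: prefix='01' -> emit 'k', reset
Bit 5: prefix='1' -> emit 'l', reset
Bit 6: prefix='1' -> emit 'l', reset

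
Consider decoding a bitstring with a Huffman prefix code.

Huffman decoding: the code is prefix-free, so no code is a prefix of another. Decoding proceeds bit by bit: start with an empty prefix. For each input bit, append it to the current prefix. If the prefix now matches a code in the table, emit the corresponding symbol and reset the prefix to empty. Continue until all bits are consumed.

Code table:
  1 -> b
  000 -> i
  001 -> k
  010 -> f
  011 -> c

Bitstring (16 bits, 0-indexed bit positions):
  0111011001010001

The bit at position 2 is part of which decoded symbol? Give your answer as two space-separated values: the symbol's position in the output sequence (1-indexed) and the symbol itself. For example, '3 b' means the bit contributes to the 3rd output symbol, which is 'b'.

Answer: 1 c

Derivation:
Bit 0: prefix='0' (no match yet)
Bit 1: prefix='01' (no match yet)
Bit 2: prefix='011' -> emit 'c', reset
Bit 3: prefix='1' -> emit 'b', reset
Bit 4: prefix='0' (no match yet)
Bit 5: prefix='01' (no match yet)
Bit 6: prefix='011' -> emit 'c', reset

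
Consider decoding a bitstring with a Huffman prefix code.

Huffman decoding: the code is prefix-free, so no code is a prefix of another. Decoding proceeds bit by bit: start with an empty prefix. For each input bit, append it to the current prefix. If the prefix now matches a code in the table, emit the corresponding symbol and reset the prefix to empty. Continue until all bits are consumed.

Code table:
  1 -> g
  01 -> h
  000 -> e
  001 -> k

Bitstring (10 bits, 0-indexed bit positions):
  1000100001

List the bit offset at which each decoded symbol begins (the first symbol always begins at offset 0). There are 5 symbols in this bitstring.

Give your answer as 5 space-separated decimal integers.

Bit 0: prefix='1' -> emit 'g', reset
Bit 1: prefix='0' (no match yet)
Bit 2: prefix='00' (no match yet)
Bit 3: prefix='000' -> emit 'e', reset
Bit 4: prefix='1' -> emit 'g', reset
Bit 5: prefix='0' (no match yet)
Bit 6: prefix='00' (no match yet)
Bit 7: prefix='000' -> emit 'e', reset
Bit 8: prefix='0' (no match yet)
Bit 9: prefix='01' -> emit 'h', reset

Answer: 0 1 4 5 8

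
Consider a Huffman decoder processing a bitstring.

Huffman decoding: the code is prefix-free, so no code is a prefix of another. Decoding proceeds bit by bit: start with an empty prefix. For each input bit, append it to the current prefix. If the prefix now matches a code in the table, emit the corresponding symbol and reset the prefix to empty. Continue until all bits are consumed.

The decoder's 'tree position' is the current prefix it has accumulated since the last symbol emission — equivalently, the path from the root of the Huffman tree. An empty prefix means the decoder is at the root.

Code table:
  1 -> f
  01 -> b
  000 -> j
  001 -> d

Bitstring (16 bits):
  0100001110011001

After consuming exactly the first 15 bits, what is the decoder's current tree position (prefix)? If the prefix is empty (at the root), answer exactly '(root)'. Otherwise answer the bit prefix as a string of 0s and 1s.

Answer: 00

Derivation:
Bit 0: prefix='0' (no match yet)
Bit 1: prefix='01' -> emit 'b', reset
Bit 2: prefix='0' (no match yet)
Bit 3: prefix='00' (no match yet)
Bit 4: prefix='000' -> emit 'j', reset
Bit 5: prefix='0' (no match yet)
Bit 6: prefix='01' -> emit 'b', reset
Bit 7: prefix='1' -> emit 'f', reset
Bit 8: prefix='1' -> emit 'f', reset
Bit 9: prefix='0' (no match yet)
Bit 10: prefix='00' (no match yet)
Bit 11: prefix='001' -> emit 'd', reset
Bit 12: prefix='1' -> emit 'f', reset
Bit 13: prefix='0' (no match yet)
Bit 14: prefix='00' (no match yet)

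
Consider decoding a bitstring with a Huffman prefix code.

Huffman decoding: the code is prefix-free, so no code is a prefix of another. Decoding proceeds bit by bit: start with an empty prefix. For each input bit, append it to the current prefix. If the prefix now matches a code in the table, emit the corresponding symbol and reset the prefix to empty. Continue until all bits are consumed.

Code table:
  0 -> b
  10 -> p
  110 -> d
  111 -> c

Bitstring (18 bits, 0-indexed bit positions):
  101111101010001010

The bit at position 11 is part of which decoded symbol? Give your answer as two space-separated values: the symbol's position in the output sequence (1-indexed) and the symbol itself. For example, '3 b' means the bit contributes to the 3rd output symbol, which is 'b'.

Answer: 5 p

Derivation:
Bit 0: prefix='1' (no match yet)
Bit 1: prefix='10' -> emit 'p', reset
Bit 2: prefix='1' (no match yet)
Bit 3: prefix='11' (no match yet)
Bit 4: prefix='111' -> emit 'c', reset
Bit 5: prefix='1' (no match yet)
Bit 6: prefix='11' (no match yet)
Bit 7: prefix='110' -> emit 'd', reset
Bit 8: prefix='1' (no match yet)
Bit 9: prefix='10' -> emit 'p', reset
Bit 10: prefix='1' (no match yet)
Bit 11: prefix='10' -> emit 'p', reset
Bit 12: prefix='0' -> emit 'b', reset
Bit 13: prefix='0' -> emit 'b', reset
Bit 14: prefix='1' (no match yet)
Bit 15: prefix='10' -> emit 'p', reset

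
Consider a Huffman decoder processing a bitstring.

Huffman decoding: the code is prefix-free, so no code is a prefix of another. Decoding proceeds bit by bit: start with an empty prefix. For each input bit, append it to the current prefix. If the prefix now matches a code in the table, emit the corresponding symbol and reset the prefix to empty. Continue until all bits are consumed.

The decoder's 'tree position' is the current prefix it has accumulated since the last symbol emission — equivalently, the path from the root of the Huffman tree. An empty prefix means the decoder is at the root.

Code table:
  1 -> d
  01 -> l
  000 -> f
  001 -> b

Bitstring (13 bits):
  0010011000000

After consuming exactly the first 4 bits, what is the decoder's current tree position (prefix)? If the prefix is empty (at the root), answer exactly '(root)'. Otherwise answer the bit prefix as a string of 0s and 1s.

Bit 0: prefix='0' (no match yet)
Bit 1: prefix='00' (no match yet)
Bit 2: prefix='001' -> emit 'b', reset
Bit 3: prefix='0' (no match yet)

Answer: 0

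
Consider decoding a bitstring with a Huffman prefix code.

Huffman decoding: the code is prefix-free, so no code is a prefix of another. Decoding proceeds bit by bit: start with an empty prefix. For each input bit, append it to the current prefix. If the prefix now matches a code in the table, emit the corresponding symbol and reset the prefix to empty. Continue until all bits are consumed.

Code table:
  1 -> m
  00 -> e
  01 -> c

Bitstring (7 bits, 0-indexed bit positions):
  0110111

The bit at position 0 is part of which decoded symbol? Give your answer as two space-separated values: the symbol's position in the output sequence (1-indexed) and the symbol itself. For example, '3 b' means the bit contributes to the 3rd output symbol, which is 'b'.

Bit 0: prefix='0' (no match yet)
Bit 1: prefix='01' -> emit 'c', reset
Bit 2: prefix='1' -> emit 'm', reset
Bit 3: prefix='0' (no match yet)
Bit 4: prefix='01' -> emit 'c', reset

Answer: 1 c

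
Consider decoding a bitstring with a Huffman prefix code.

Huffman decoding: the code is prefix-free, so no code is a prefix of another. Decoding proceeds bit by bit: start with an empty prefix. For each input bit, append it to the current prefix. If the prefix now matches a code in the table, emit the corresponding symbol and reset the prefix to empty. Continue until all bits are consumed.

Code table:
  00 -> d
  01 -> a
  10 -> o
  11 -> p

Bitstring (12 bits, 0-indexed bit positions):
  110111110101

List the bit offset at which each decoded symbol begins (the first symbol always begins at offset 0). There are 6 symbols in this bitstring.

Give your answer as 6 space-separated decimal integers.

Bit 0: prefix='1' (no match yet)
Bit 1: prefix='11' -> emit 'p', reset
Bit 2: prefix='0' (no match yet)
Bit 3: prefix='01' -> emit 'a', reset
Bit 4: prefix='1' (no match yet)
Bit 5: prefix='11' -> emit 'p', reset
Bit 6: prefix='1' (no match yet)
Bit 7: prefix='11' -> emit 'p', reset
Bit 8: prefix='0' (no match yet)
Bit 9: prefix='01' -> emit 'a', reset
Bit 10: prefix='0' (no match yet)
Bit 11: prefix='01' -> emit 'a', reset

Answer: 0 2 4 6 8 10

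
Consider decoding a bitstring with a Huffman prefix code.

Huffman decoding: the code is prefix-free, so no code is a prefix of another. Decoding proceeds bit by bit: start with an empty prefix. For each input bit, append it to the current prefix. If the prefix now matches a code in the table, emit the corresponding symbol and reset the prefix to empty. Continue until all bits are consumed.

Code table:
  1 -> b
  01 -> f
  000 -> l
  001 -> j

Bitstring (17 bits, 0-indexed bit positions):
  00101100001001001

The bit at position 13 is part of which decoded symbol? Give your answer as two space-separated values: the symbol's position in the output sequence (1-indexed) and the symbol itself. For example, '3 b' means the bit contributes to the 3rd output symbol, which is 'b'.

Answer: 6 j

Derivation:
Bit 0: prefix='0' (no match yet)
Bit 1: prefix='00' (no match yet)
Bit 2: prefix='001' -> emit 'j', reset
Bit 3: prefix='0' (no match yet)
Bit 4: prefix='01' -> emit 'f', reset
Bit 5: prefix='1' -> emit 'b', reset
Bit 6: prefix='0' (no match yet)
Bit 7: prefix='00' (no match yet)
Bit 8: prefix='000' -> emit 'l', reset
Bit 9: prefix='0' (no match yet)
Bit 10: prefix='01' -> emit 'f', reset
Bit 11: prefix='0' (no match yet)
Bit 12: prefix='00' (no match yet)
Bit 13: prefix='001' -> emit 'j', reset
Bit 14: prefix='0' (no match yet)
Bit 15: prefix='00' (no match yet)
Bit 16: prefix='001' -> emit 'j', reset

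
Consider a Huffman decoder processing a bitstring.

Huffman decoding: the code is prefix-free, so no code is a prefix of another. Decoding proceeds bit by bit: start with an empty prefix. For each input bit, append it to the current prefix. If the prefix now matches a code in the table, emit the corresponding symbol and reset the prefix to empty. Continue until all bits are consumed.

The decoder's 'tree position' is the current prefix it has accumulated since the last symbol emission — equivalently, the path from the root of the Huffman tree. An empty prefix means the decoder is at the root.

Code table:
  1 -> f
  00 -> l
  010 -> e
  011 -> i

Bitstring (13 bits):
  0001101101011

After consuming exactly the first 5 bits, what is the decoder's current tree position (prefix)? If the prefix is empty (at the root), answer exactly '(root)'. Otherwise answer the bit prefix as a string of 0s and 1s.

Answer: (root)

Derivation:
Bit 0: prefix='0' (no match yet)
Bit 1: prefix='00' -> emit 'l', reset
Bit 2: prefix='0' (no match yet)
Bit 3: prefix='01' (no match yet)
Bit 4: prefix='011' -> emit 'i', reset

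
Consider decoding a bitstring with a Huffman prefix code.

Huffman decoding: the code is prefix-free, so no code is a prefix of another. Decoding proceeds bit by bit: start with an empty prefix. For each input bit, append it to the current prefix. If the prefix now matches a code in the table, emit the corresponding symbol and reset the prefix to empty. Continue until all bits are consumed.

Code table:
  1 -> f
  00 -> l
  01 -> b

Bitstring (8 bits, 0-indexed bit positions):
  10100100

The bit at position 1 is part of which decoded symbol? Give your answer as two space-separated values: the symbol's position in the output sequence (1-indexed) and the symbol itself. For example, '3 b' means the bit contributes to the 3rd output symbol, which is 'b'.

Answer: 2 b

Derivation:
Bit 0: prefix='1' -> emit 'f', reset
Bit 1: prefix='0' (no match yet)
Bit 2: prefix='01' -> emit 'b', reset
Bit 3: prefix='0' (no match yet)
Bit 4: prefix='00' -> emit 'l', reset
Bit 5: prefix='1' -> emit 'f', reset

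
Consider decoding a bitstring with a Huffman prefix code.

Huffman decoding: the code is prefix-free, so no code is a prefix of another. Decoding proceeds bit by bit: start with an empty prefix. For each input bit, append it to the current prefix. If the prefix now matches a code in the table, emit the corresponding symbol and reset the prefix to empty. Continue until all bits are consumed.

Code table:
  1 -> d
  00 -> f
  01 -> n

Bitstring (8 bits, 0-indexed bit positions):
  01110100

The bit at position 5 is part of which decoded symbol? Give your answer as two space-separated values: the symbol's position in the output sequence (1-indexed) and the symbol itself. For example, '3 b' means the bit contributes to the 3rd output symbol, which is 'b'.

Answer: 4 n

Derivation:
Bit 0: prefix='0' (no match yet)
Bit 1: prefix='01' -> emit 'n', reset
Bit 2: prefix='1' -> emit 'd', reset
Bit 3: prefix='1' -> emit 'd', reset
Bit 4: prefix='0' (no match yet)
Bit 5: prefix='01' -> emit 'n', reset
Bit 6: prefix='0' (no match yet)
Bit 7: prefix='00' -> emit 'f', reset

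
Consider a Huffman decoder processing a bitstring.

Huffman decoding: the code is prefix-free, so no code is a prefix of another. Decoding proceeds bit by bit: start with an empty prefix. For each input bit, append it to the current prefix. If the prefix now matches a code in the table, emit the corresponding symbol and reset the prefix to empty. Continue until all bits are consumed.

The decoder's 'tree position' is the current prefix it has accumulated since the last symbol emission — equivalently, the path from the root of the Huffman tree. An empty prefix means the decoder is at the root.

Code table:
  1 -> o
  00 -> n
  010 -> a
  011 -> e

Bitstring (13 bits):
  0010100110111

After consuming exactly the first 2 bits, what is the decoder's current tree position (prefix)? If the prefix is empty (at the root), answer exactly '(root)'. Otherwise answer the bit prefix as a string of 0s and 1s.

Bit 0: prefix='0' (no match yet)
Bit 1: prefix='00' -> emit 'n', reset

Answer: (root)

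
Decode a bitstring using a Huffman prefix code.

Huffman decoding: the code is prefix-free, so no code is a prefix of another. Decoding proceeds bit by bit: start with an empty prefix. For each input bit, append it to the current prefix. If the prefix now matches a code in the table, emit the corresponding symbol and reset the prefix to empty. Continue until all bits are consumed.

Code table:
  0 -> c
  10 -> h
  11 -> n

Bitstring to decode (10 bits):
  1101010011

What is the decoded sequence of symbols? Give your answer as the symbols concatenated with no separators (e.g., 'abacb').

Answer: nchhcn

Derivation:
Bit 0: prefix='1' (no match yet)
Bit 1: prefix='11' -> emit 'n', reset
Bit 2: prefix='0' -> emit 'c', reset
Bit 3: prefix='1' (no match yet)
Bit 4: prefix='10' -> emit 'h', reset
Bit 5: prefix='1' (no match yet)
Bit 6: prefix='10' -> emit 'h', reset
Bit 7: prefix='0' -> emit 'c', reset
Bit 8: prefix='1' (no match yet)
Bit 9: prefix='11' -> emit 'n', reset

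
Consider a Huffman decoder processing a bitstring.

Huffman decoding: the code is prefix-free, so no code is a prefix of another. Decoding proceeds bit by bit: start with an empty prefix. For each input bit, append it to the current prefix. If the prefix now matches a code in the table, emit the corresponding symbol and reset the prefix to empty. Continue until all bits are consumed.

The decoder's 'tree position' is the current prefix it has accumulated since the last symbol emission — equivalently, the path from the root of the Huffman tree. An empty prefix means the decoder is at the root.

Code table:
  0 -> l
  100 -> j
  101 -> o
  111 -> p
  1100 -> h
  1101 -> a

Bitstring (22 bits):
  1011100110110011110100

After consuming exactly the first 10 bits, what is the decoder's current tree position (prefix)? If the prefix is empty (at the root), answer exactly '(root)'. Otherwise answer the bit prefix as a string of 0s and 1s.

Answer: 110

Derivation:
Bit 0: prefix='1' (no match yet)
Bit 1: prefix='10' (no match yet)
Bit 2: prefix='101' -> emit 'o', reset
Bit 3: prefix='1' (no match yet)
Bit 4: prefix='11' (no match yet)
Bit 5: prefix='110' (no match yet)
Bit 6: prefix='1100' -> emit 'h', reset
Bit 7: prefix='1' (no match yet)
Bit 8: prefix='11' (no match yet)
Bit 9: prefix='110' (no match yet)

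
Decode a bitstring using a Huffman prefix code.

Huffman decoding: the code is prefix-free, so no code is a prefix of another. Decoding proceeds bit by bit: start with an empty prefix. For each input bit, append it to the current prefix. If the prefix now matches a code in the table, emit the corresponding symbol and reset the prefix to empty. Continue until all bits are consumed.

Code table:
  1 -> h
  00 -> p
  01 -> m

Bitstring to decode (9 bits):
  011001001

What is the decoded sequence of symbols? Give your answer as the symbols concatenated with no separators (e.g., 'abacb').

Answer: mhphph

Derivation:
Bit 0: prefix='0' (no match yet)
Bit 1: prefix='01' -> emit 'm', reset
Bit 2: prefix='1' -> emit 'h', reset
Bit 3: prefix='0' (no match yet)
Bit 4: prefix='00' -> emit 'p', reset
Bit 5: prefix='1' -> emit 'h', reset
Bit 6: prefix='0' (no match yet)
Bit 7: prefix='00' -> emit 'p', reset
Bit 8: prefix='1' -> emit 'h', reset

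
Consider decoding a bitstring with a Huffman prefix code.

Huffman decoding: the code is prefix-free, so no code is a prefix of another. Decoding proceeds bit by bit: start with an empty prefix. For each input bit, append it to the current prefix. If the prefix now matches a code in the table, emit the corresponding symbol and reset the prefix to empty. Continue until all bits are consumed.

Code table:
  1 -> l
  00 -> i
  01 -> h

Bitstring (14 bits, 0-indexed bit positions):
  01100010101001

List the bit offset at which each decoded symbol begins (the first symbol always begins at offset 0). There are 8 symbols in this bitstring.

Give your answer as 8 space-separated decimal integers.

Bit 0: prefix='0' (no match yet)
Bit 1: prefix='01' -> emit 'h', reset
Bit 2: prefix='1' -> emit 'l', reset
Bit 3: prefix='0' (no match yet)
Bit 4: prefix='00' -> emit 'i', reset
Bit 5: prefix='0' (no match yet)
Bit 6: prefix='01' -> emit 'h', reset
Bit 7: prefix='0' (no match yet)
Bit 8: prefix='01' -> emit 'h', reset
Bit 9: prefix='0' (no match yet)
Bit 10: prefix='01' -> emit 'h', reset
Bit 11: prefix='0' (no match yet)
Bit 12: prefix='00' -> emit 'i', reset
Bit 13: prefix='1' -> emit 'l', reset

Answer: 0 2 3 5 7 9 11 13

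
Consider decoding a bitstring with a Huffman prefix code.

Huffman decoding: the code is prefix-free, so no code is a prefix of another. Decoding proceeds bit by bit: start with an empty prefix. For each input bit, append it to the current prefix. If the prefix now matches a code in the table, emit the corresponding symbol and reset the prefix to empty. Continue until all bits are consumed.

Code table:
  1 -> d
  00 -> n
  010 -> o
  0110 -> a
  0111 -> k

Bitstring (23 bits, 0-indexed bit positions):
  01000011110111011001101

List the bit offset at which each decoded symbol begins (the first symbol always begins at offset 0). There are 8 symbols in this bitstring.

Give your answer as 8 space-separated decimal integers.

Answer: 0 3 5 9 10 14 18 22

Derivation:
Bit 0: prefix='0' (no match yet)
Bit 1: prefix='01' (no match yet)
Bit 2: prefix='010' -> emit 'o', reset
Bit 3: prefix='0' (no match yet)
Bit 4: prefix='00' -> emit 'n', reset
Bit 5: prefix='0' (no match yet)
Bit 6: prefix='01' (no match yet)
Bit 7: prefix='011' (no match yet)
Bit 8: prefix='0111' -> emit 'k', reset
Bit 9: prefix='1' -> emit 'd', reset
Bit 10: prefix='0' (no match yet)
Bit 11: prefix='01' (no match yet)
Bit 12: prefix='011' (no match yet)
Bit 13: prefix='0111' -> emit 'k', reset
Bit 14: prefix='0' (no match yet)
Bit 15: prefix='01' (no match yet)
Bit 16: prefix='011' (no match yet)
Bit 17: prefix='0110' -> emit 'a', reset
Bit 18: prefix='0' (no match yet)
Bit 19: prefix='01' (no match yet)
Bit 20: prefix='011' (no match yet)
Bit 21: prefix='0110' -> emit 'a', reset
Bit 22: prefix='1' -> emit 'd', reset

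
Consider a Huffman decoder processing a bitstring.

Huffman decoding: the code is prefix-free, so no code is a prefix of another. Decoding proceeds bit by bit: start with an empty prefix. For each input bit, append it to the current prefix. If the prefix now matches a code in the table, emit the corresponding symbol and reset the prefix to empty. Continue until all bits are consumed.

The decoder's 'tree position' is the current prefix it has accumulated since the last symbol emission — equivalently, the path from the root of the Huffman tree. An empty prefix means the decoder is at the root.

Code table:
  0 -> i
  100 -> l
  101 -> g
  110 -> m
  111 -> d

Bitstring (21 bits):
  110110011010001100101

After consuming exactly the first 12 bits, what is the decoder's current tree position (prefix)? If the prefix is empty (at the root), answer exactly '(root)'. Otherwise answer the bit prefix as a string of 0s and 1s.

Bit 0: prefix='1' (no match yet)
Bit 1: prefix='11' (no match yet)
Bit 2: prefix='110' -> emit 'm', reset
Bit 3: prefix='1' (no match yet)
Bit 4: prefix='11' (no match yet)
Bit 5: prefix='110' -> emit 'm', reset
Bit 6: prefix='0' -> emit 'i', reset
Bit 7: prefix='1' (no match yet)
Bit 8: prefix='11' (no match yet)
Bit 9: prefix='110' -> emit 'm', reset
Bit 10: prefix='1' (no match yet)
Bit 11: prefix='10' (no match yet)

Answer: 10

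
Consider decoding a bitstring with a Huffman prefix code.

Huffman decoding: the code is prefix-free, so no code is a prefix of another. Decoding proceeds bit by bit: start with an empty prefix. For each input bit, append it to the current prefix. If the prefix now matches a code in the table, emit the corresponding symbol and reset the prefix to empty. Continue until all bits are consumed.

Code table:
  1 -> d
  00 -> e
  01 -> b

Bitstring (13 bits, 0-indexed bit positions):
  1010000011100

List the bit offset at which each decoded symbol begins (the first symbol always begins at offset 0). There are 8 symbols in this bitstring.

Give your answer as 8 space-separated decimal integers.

Answer: 0 1 3 5 7 9 10 11

Derivation:
Bit 0: prefix='1' -> emit 'd', reset
Bit 1: prefix='0' (no match yet)
Bit 2: prefix='01' -> emit 'b', reset
Bit 3: prefix='0' (no match yet)
Bit 4: prefix='00' -> emit 'e', reset
Bit 5: prefix='0' (no match yet)
Bit 6: prefix='00' -> emit 'e', reset
Bit 7: prefix='0' (no match yet)
Bit 8: prefix='01' -> emit 'b', reset
Bit 9: prefix='1' -> emit 'd', reset
Bit 10: prefix='1' -> emit 'd', reset
Bit 11: prefix='0' (no match yet)
Bit 12: prefix='00' -> emit 'e', reset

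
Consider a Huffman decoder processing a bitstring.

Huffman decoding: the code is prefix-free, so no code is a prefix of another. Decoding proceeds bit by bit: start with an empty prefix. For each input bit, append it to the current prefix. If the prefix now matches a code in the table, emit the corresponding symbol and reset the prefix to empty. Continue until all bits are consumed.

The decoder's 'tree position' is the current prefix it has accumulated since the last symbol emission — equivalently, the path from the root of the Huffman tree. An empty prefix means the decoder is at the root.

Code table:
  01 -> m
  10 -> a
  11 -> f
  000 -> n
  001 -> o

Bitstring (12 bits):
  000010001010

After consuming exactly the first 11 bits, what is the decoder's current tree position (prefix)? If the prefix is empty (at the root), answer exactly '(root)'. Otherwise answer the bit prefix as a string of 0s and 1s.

Bit 0: prefix='0' (no match yet)
Bit 1: prefix='00' (no match yet)
Bit 2: prefix='000' -> emit 'n', reset
Bit 3: prefix='0' (no match yet)
Bit 4: prefix='01' -> emit 'm', reset
Bit 5: prefix='0' (no match yet)
Bit 6: prefix='00' (no match yet)
Bit 7: prefix='000' -> emit 'n', reset
Bit 8: prefix='1' (no match yet)
Bit 9: prefix='10' -> emit 'a', reset
Bit 10: prefix='1' (no match yet)

Answer: 1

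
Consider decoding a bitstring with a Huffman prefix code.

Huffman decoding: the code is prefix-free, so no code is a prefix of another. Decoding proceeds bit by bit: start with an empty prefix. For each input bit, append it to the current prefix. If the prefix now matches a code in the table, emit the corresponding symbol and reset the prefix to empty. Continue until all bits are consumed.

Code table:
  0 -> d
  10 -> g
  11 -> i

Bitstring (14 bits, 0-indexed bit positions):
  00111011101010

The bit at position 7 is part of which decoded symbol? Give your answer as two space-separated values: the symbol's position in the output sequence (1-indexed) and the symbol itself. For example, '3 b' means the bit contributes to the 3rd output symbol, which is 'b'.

Answer: 5 i

Derivation:
Bit 0: prefix='0' -> emit 'd', reset
Bit 1: prefix='0' -> emit 'd', reset
Bit 2: prefix='1' (no match yet)
Bit 3: prefix='11' -> emit 'i', reset
Bit 4: prefix='1' (no match yet)
Bit 5: prefix='10' -> emit 'g', reset
Bit 6: prefix='1' (no match yet)
Bit 7: prefix='11' -> emit 'i', reset
Bit 8: prefix='1' (no match yet)
Bit 9: prefix='10' -> emit 'g', reset
Bit 10: prefix='1' (no match yet)
Bit 11: prefix='10' -> emit 'g', reset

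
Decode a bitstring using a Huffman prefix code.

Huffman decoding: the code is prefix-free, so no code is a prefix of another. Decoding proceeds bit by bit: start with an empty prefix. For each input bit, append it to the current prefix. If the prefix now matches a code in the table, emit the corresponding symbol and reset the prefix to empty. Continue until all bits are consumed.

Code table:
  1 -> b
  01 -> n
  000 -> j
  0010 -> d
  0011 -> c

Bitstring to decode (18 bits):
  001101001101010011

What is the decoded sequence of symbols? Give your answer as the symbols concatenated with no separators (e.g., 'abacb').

Bit 0: prefix='0' (no match yet)
Bit 1: prefix='00' (no match yet)
Bit 2: prefix='001' (no match yet)
Bit 3: prefix='0011' -> emit 'c', reset
Bit 4: prefix='0' (no match yet)
Bit 5: prefix='01' -> emit 'n', reset
Bit 6: prefix='0' (no match yet)
Bit 7: prefix='00' (no match yet)
Bit 8: prefix='001' (no match yet)
Bit 9: prefix='0011' -> emit 'c', reset
Bit 10: prefix='0' (no match yet)
Bit 11: prefix='01' -> emit 'n', reset
Bit 12: prefix='0' (no match yet)
Bit 13: prefix='01' -> emit 'n', reset
Bit 14: prefix='0' (no match yet)
Bit 15: prefix='00' (no match yet)
Bit 16: prefix='001' (no match yet)
Bit 17: prefix='0011' -> emit 'c', reset

Answer: cncnnc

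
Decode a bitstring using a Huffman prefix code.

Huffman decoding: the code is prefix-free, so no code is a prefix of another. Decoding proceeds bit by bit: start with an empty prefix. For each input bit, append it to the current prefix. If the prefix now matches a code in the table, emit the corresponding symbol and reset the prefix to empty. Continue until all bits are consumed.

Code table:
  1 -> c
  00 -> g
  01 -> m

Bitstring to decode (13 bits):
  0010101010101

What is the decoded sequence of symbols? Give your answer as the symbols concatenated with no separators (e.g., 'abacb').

Answer: gcmmmmm

Derivation:
Bit 0: prefix='0' (no match yet)
Bit 1: prefix='00' -> emit 'g', reset
Bit 2: prefix='1' -> emit 'c', reset
Bit 3: prefix='0' (no match yet)
Bit 4: prefix='01' -> emit 'm', reset
Bit 5: prefix='0' (no match yet)
Bit 6: prefix='01' -> emit 'm', reset
Bit 7: prefix='0' (no match yet)
Bit 8: prefix='01' -> emit 'm', reset
Bit 9: prefix='0' (no match yet)
Bit 10: prefix='01' -> emit 'm', reset
Bit 11: prefix='0' (no match yet)
Bit 12: prefix='01' -> emit 'm', reset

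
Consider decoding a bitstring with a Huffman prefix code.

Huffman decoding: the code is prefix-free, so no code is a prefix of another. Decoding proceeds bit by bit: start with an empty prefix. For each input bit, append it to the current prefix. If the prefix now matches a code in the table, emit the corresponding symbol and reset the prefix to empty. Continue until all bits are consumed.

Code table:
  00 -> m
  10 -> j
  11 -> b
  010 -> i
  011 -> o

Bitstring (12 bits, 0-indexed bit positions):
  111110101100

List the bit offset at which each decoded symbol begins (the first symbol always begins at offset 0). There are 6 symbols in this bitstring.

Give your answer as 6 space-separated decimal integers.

Bit 0: prefix='1' (no match yet)
Bit 1: prefix='11' -> emit 'b', reset
Bit 2: prefix='1' (no match yet)
Bit 3: prefix='11' -> emit 'b', reset
Bit 4: prefix='1' (no match yet)
Bit 5: prefix='10' -> emit 'j', reset
Bit 6: prefix='1' (no match yet)
Bit 7: prefix='10' -> emit 'j', reset
Bit 8: prefix='1' (no match yet)
Bit 9: prefix='11' -> emit 'b', reset
Bit 10: prefix='0' (no match yet)
Bit 11: prefix='00' -> emit 'm', reset

Answer: 0 2 4 6 8 10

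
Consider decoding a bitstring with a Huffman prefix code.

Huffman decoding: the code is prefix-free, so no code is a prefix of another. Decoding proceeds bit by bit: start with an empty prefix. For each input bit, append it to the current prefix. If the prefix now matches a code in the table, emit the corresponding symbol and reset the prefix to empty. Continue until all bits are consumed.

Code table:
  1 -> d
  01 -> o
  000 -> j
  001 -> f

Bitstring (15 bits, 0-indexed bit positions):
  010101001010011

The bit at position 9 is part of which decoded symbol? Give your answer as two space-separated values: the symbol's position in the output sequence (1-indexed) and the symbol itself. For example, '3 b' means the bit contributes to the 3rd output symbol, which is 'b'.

Bit 0: prefix='0' (no match yet)
Bit 1: prefix='01' -> emit 'o', reset
Bit 2: prefix='0' (no match yet)
Bit 3: prefix='01' -> emit 'o', reset
Bit 4: prefix='0' (no match yet)
Bit 5: prefix='01' -> emit 'o', reset
Bit 6: prefix='0' (no match yet)
Bit 7: prefix='00' (no match yet)
Bit 8: prefix='001' -> emit 'f', reset
Bit 9: prefix='0' (no match yet)
Bit 10: prefix='01' -> emit 'o', reset
Bit 11: prefix='0' (no match yet)
Bit 12: prefix='00' (no match yet)
Bit 13: prefix='001' -> emit 'f', reset

Answer: 5 o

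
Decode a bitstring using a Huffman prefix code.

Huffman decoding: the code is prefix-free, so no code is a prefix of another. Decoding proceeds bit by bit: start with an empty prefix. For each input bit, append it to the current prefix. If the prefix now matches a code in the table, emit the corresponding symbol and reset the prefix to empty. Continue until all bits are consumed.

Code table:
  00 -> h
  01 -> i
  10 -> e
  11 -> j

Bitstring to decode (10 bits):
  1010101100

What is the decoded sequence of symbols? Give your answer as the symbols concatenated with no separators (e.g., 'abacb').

Answer: eeejh

Derivation:
Bit 0: prefix='1' (no match yet)
Bit 1: prefix='10' -> emit 'e', reset
Bit 2: prefix='1' (no match yet)
Bit 3: prefix='10' -> emit 'e', reset
Bit 4: prefix='1' (no match yet)
Bit 5: prefix='10' -> emit 'e', reset
Bit 6: prefix='1' (no match yet)
Bit 7: prefix='11' -> emit 'j', reset
Bit 8: prefix='0' (no match yet)
Bit 9: prefix='00' -> emit 'h', reset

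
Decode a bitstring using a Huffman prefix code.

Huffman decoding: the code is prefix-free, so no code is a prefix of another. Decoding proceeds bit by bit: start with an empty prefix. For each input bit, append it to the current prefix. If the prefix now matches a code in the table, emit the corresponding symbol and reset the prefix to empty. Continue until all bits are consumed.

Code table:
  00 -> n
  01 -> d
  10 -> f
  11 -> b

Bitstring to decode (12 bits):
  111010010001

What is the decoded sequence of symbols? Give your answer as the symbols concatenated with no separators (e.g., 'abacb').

Bit 0: prefix='1' (no match yet)
Bit 1: prefix='11' -> emit 'b', reset
Bit 2: prefix='1' (no match yet)
Bit 3: prefix='10' -> emit 'f', reset
Bit 4: prefix='1' (no match yet)
Bit 5: prefix='10' -> emit 'f', reset
Bit 6: prefix='0' (no match yet)
Bit 7: prefix='01' -> emit 'd', reset
Bit 8: prefix='0' (no match yet)
Bit 9: prefix='00' -> emit 'n', reset
Bit 10: prefix='0' (no match yet)
Bit 11: prefix='01' -> emit 'd', reset

Answer: bffdnd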